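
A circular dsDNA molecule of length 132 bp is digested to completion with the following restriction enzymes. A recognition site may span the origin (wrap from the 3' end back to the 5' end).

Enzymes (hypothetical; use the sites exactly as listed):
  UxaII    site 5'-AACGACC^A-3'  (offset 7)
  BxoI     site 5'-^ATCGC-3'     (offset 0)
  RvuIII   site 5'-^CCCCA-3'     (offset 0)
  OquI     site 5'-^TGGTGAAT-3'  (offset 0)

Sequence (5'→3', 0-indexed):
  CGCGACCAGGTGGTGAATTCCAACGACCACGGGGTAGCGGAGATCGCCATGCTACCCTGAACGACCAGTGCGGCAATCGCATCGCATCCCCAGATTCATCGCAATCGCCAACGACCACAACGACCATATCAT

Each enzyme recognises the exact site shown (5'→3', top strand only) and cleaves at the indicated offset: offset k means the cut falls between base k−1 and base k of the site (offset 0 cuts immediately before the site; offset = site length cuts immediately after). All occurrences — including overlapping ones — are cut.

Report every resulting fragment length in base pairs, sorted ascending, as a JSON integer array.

[5,5,6,7,9,9,10,12,13,14,18,24]

Per-enzyme occurrences:
  UxaII (AACGACCA, off=7): starts [21, 59, 109, 118] → cuts [28, 66, 116, 125]
  BxoI (ATCGC, off=0): starts [42, 75, 80, 97, 103, 130] → cuts [42, 75, 80, 97, 103, 130]
  RvuIII (CCCCA, off=0): starts [87] → cuts [87]
  OquI (TGGTGAAT, off=0): starts [10] → cuts [10]

All cut coordinates (distinct, sorted): [10, 28, 42, 66, 75, 80, 87, 97, 103, 116, 125, 130]

Fragments:
  10→28: 18 bp
  28→42: 14 bp
  42→66: 24 bp
  66→75: 9 bp
  75→80: 5 bp
  80→87: 7 bp
  87→97: 10 bp
  97→103: 6 bp
  103→116: 13 bp
  116→125: 9 bp
  125→130: 5 bp
  130→10 (wrap): 132-130+10 = 12 bp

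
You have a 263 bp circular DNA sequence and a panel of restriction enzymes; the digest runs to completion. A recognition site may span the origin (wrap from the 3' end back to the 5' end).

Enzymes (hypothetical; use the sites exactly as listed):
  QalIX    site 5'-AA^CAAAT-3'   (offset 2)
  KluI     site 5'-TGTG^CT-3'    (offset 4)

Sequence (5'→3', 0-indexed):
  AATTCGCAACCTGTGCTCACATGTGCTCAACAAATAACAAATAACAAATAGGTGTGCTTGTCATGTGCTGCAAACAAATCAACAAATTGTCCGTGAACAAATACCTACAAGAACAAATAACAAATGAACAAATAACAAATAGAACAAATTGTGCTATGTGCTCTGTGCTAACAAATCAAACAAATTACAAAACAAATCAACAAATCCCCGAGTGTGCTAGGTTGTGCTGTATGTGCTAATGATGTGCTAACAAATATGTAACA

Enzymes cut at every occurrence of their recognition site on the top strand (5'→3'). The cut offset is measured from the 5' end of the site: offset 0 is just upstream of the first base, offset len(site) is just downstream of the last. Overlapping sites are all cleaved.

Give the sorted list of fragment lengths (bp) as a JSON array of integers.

[4,4,5,7,7,7,7,7,7,7,8,8,8,9,9,9,9,10,10,11,11,11,12,12,15,16,16,17]

Site scan:
  QalIX AACAAAT/2: at [28, 35, 42, 72, 80, 95, 111, 118, 126, 133, 142, 169, 178, 190, 198, 248, 259] ⇒ [30, 37, 44, 74, 82, 97, 113, 120, 128, 135, 144, 171, 180, 192, 200, 250, 261]
  KluI TGTGCT/4: at [11, 21, 52, 63, 149, 156, 163, 212, 222, 231, 242] ⇒ [15, 25, 56, 67, 153, 160, 167, 216, 226, 235, 246]

Pooled cuts: [15, 25, 30, 37, 44, 56, 67, 74, 82, 97, 113, 120, 128, 135, 144, 153, 160, 167, 171, 180, 192, 200, 216, 226, 235, 246, 250, 261]

Fragments:
  15→25: 10 bp
  25→30: 5 bp
  30→37: 7 bp
  37→44: 7 bp
  44→56: 12 bp
  56→67: 11 bp
  67→74: 7 bp
  74→82: 8 bp
  82→97: 15 bp
  97→113: 16 bp
  113→120: 7 bp
  120→128: 8 bp
  128→135: 7 bp
  135→144: 9 bp
  144→153: 9 bp
  153→160: 7 bp
  160→167: 7 bp
  167→171: 4 bp
  171→180: 9 bp
  180→192: 12 bp
  192→200: 8 bp
  200→216: 16 bp
  216→226: 10 bp
  226→235: 9 bp
  235→246: 11 bp
  246→250: 4 bp
  250→261: 11 bp
  261→15 (wrap): 263-261+15 = 17 bp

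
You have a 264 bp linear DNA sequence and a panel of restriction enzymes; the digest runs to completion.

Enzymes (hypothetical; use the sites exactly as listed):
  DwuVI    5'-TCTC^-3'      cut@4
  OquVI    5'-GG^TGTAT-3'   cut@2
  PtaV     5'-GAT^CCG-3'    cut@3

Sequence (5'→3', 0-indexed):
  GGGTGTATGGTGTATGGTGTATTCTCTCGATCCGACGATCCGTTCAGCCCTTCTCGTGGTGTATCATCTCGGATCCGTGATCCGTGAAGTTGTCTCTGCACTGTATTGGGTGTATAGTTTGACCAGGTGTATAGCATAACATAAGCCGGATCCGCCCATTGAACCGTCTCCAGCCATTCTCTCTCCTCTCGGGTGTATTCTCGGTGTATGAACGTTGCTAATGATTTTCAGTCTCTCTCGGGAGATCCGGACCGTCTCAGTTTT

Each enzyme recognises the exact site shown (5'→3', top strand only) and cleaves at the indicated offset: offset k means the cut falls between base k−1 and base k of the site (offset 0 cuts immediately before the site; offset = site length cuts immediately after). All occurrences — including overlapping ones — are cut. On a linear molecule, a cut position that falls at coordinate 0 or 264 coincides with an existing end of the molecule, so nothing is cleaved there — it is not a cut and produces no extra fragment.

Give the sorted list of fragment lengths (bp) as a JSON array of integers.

[2,2,2,2,2,2,3,3,3,4,4,5,6,7,7,7,7,8,9,9,11,11,12,14,15,16,17,19,24,31]

Scan for sites:
  DwuVI TCTC/4: at [22, 24, 51, 66, 92, 166, 177, 179, 181, 186, 198, 231, 233, 235, 254] ⇒ [26, 28, 55, 70, 96, 170, 181, 183, 185, 190, 202, 235, 237, 239, 258]
  OquVI GGTGTAT/2: at [1, 8, 15, 57, 108, 125, 191, 202] ⇒ [3, 10, 17, 59, 110, 127, 193, 204]
  PtaV GATCCG/3: at [28, 36, 71, 78, 148, 243] ⇒ [31, 39, 74, 81, 151, 246]

All cut coordinates (distinct, sorted): [3, 10, 17, 26, 28, 31, 39, 55, 59, 70, 74, 81, 96, 110, 127, 151, 170, 181, 183, 185, 190, 193, 202, 204, 235, 237, 239, 246, 258]

Fragment lengths:
  [0,3): 3 bp
  [3,10): 7 bp
  [10,17): 7 bp
  [17,26): 9 bp
  [26,28): 2 bp
  [28,31): 3 bp
  [31,39): 8 bp
  [39,55): 16 bp
  [55,59): 4 bp
  [59,70): 11 bp
  [70,74): 4 bp
  [74,81): 7 bp
  [81,96): 15 bp
  [96,110): 14 bp
  [110,127): 17 bp
  [127,151): 24 bp
  [151,170): 19 bp
  [170,181): 11 bp
  [181,183): 2 bp
  [183,185): 2 bp
  [185,190): 5 bp
  [190,193): 3 bp
  [193,202): 9 bp
  [202,204): 2 bp
  [204,235): 31 bp
  [235,237): 2 bp
  [237,239): 2 bp
  [239,246): 7 bp
  [246,258): 12 bp
  [258,264): 6 bp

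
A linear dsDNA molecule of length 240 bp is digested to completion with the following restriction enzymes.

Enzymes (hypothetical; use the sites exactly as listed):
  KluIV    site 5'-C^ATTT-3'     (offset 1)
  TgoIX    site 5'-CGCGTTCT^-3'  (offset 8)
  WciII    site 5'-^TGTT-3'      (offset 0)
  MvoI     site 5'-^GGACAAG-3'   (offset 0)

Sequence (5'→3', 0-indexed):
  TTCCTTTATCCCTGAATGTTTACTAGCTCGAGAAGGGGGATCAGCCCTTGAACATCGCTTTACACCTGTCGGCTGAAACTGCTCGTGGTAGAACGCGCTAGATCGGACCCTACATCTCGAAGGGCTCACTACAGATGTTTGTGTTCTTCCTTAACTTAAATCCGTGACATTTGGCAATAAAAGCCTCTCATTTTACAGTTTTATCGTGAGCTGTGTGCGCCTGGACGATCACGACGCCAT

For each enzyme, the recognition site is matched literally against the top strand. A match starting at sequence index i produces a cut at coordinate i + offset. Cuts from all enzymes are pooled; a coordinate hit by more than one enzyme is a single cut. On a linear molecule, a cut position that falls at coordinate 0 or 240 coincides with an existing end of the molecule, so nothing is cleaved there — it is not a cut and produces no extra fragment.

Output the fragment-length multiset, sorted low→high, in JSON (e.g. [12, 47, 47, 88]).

[6,16,21,27,51,119]

Site scan:
  KluIV CATTT/1: at [167, 188] ⇒ [168, 189]
  TgoIX (CGCGTTCT, off=8): no sites
  WciII TGTT/0: at [16, 135, 141] ⇒ [16, 135, 141]
  MvoI (GGACAAG, off=0): no sites

Pooled cuts: [16, 135, 141, 168, 189]

Fragments:
  [0,16): 16 bp
  [16,135): 119 bp
  [135,141): 6 bp
  [141,168): 27 bp
  [168,189): 21 bp
  [189,240): 51 bp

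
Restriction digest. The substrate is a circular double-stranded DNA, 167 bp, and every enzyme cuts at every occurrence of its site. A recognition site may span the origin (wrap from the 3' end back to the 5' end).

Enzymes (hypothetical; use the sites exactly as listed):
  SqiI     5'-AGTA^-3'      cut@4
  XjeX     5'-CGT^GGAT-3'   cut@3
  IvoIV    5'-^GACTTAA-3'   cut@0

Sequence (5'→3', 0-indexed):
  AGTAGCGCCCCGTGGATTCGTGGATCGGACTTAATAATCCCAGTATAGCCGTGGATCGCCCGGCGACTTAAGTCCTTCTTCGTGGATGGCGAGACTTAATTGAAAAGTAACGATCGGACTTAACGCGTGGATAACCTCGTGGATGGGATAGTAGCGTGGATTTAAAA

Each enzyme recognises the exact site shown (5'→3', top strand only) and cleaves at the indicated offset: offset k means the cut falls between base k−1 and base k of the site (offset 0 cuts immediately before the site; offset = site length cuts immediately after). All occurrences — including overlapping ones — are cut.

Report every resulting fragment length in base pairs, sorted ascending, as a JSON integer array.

Scan for sites:
  SqiI AGTA/4: at [0, 41, 105, 149] ⇒ [4, 45, 109, 153]
  XjeX CGTGGAT/3: at [10, 18, 49, 80, 125, 137, 154] ⇒ [13, 21, 52, 83, 128, 140, 157]
  IvoIV GACTTAA/0: at [27, 64, 92, 116] ⇒ [27, 64, 92, 116]

All cut coordinates (distinct, sorted): [4, 13, 21, 27, 45, 52, 64, 83, 92, 109, 116, 128, 140, 153, 157]

Fragments:
  4→13: 9 bp
  13→21: 8 bp
  21→27: 6 bp
  27→45: 18 bp
  45→52: 7 bp
  52→64: 12 bp
  64→83: 19 bp
  83→92: 9 bp
  92→109: 17 bp
  109→116: 7 bp
  116→128: 12 bp
  128→140: 12 bp
  140→153: 13 bp
  153→157: 4 bp
  157→4 (wrap): 167-157+4 = 14 bp

[4,6,7,7,8,9,9,12,12,12,13,14,17,18,19]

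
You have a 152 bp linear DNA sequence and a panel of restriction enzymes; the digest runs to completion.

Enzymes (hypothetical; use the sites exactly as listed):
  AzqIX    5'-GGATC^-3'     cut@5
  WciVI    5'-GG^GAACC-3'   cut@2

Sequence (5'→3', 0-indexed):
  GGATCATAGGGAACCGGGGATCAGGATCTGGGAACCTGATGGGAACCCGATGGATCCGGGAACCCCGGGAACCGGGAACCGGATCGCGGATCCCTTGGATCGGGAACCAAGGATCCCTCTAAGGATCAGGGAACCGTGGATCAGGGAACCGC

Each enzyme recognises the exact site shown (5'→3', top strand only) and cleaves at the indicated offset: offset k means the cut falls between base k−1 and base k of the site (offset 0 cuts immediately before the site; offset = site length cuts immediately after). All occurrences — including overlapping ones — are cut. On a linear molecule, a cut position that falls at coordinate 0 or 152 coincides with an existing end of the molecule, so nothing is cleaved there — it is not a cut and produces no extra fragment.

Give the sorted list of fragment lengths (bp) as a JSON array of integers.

[2,3,3,3,3,5,5,6,7,7,7,9,9,10,11,12,12,12,12,14]

Per-enzyme occurrences:
  AzqIX (GGATC, off=5): starts [0, 17, 23, 51, 80, 87, 96, 110, 122, 137] → cuts [5, 22, 28, 56, 85, 92, 101, 115, 127, 142]
  WciVI (GGGAACC, off=2): starts [8, 29, 40, 57, 66, 73, 101, 128, 143] → cuts [10, 31, 42, 59, 68, 75, 103, 130, 145]

Pooled cuts: [5, 10, 22, 28, 31, 42, 56, 59, 68, 75, 85, 92, 101, 103, 115, 127, 130, 142, 145]

Fragments:
  [0,5): 5 bp
  [5,10): 5 bp
  [10,22): 12 bp
  [22,28): 6 bp
  [28,31): 3 bp
  [31,42): 11 bp
  [42,56): 14 bp
  [56,59): 3 bp
  [59,68): 9 bp
  [68,75): 7 bp
  [75,85): 10 bp
  [85,92): 7 bp
  [92,101): 9 bp
  [101,103): 2 bp
  [103,115): 12 bp
  [115,127): 12 bp
  [127,130): 3 bp
  [130,142): 12 bp
  [142,145): 3 bp
  [145,152): 7 bp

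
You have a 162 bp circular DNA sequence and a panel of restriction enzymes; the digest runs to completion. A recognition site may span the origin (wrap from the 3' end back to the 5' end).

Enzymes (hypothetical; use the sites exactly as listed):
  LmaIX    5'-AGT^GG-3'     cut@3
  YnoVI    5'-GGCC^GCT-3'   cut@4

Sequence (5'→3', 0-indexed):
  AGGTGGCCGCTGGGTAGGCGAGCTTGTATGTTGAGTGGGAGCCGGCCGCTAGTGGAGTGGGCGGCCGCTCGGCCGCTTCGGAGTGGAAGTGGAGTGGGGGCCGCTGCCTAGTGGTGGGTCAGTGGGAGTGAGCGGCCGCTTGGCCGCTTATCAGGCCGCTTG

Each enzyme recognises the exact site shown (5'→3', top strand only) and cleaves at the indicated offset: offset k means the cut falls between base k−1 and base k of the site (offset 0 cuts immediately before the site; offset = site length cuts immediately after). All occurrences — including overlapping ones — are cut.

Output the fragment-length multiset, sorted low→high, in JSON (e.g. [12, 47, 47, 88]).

Scan for sites:
  LmaIX AGTGG/3: at [33, 50, 55, 81, 87, 92, 109, 120] ⇒ [36, 53, 58, 84, 90, 95, 112, 123]
  YnoVI GGCCGCT/4: at [4, 43, 62, 70, 98, 133, 141, 153] ⇒ [8, 47, 66, 74, 102, 137, 145, 157]

Pooled cuts: [8, 36, 47, 53, 58, 66, 74, 84, 90, 95, 102, 112, 123, 137, 145, 157]

Fragments:
  8→36: 28 bp
  36→47: 11 bp
  47→53: 6 bp
  53→58: 5 bp
  58→66: 8 bp
  66→74: 8 bp
  74→84: 10 bp
  84→90: 6 bp
  90→95: 5 bp
  95→102: 7 bp
  102→112: 10 bp
  112→123: 11 bp
  123→137: 14 bp
  137→145: 8 bp
  145→157: 12 bp
  157→8 (wrap): 162-157+8 = 13 bp

[5,5,6,6,7,8,8,8,10,10,11,11,12,13,14,28]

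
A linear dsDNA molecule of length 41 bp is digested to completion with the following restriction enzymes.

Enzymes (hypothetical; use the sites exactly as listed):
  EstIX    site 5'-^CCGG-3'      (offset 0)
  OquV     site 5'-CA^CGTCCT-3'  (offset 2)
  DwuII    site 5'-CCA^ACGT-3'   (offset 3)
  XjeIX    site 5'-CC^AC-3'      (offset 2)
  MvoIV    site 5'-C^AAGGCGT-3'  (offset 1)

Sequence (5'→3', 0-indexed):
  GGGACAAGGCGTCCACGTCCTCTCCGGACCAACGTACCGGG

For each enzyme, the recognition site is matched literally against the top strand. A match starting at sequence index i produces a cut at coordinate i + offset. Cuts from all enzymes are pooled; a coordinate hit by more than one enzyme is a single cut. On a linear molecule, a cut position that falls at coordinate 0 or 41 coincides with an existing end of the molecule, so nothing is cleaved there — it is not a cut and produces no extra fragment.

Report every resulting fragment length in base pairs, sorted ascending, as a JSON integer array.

Scan for sites:
  EstIX CCGG/0: at [23, 36] ⇒ [23, 36]
  OquV CACGTCCT/2: at [13] ⇒ [15]
  DwuII CCAACGT/3: at [28] ⇒ [31]
  XjeIX CCAC/2: at [12] ⇒ [14]
  MvoIV CAAGGCGT/1: at [4] ⇒ [5]

Pooled cuts: [5, 14, 15, 23, 31, 36]

Fragment lengths:
  [0,5): 5 bp
  [5,14): 9 bp
  [14,15): 1 bp
  [15,23): 8 bp
  [23,31): 8 bp
  [31,36): 5 bp
  [36,41): 5 bp

[1,5,5,5,8,8,9]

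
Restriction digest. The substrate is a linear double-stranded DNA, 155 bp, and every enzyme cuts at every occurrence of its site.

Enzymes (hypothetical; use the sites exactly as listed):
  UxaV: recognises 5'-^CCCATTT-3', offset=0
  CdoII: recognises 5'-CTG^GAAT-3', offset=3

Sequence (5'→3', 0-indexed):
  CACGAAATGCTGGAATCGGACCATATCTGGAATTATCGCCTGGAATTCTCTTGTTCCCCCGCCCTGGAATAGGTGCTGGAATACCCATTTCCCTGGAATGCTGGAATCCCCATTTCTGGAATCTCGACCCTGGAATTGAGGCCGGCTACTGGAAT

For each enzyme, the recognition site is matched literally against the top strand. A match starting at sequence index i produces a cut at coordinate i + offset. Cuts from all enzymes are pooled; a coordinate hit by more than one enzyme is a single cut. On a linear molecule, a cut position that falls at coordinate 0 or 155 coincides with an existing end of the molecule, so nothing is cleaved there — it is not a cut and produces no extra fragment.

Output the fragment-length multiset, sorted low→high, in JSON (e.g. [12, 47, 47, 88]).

[4,5,5,8,10,12,12,12,13,14,17,19,24]

Scan for sites:
  UxaV CCCATTT/0: at [83, 108] ⇒ [83, 108]
  CdoII CTGGAAT/3: at [9, 26, 39, 63, 75, 92, 100, 115, 129, 148] ⇒ [12, 29, 42, 66, 78, 95, 103, 118, 132, 151]

Pooled cuts: [12, 29, 42, 66, 78, 83, 95, 103, 108, 118, 132, 151]

Fragments:
  [0,12): 12 bp
  [12,29): 17 bp
  [29,42): 13 bp
  [42,66): 24 bp
  [66,78): 12 bp
  [78,83): 5 bp
  [83,95): 12 bp
  [95,103): 8 bp
  [103,108): 5 bp
  [108,118): 10 bp
  [118,132): 14 bp
  [132,151): 19 bp
  [151,155): 4 bp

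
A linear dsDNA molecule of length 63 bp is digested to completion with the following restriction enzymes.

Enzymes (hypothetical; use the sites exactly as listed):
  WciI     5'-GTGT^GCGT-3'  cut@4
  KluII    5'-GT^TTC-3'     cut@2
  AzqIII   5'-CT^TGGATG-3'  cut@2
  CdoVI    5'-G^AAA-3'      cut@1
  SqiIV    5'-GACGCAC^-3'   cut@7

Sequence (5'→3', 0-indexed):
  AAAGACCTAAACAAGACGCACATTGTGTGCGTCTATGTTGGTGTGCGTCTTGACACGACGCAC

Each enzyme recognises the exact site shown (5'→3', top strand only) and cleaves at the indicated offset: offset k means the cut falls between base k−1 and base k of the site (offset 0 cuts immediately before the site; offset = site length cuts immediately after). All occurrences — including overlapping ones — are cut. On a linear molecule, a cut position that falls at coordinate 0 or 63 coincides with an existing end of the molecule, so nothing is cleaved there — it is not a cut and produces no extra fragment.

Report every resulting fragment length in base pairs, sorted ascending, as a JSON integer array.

Per-enzyme occurrences:
  WciI (GTGTGCGT, off=4): starts [24, 40] → cuts [28, 44]
  KluII (GTTTC, off=2): no sites
  AzqIII (CTTGGATG, off=2): no sites
  CdoVI (GAAA, off=1): no sites
  SqiIV (GACGCAC, off=7): starts [14, 56] → cuts [21] (position 63 is a terminus of the linear molecule — no cut)

Pooled cuts: [21, 28, 44]

Fragments:
  [0,21): 21 bp
  [21,28): 7 bp
  [28,44): 16 bp
  [44,63): 19 bp

[7,16,19,21]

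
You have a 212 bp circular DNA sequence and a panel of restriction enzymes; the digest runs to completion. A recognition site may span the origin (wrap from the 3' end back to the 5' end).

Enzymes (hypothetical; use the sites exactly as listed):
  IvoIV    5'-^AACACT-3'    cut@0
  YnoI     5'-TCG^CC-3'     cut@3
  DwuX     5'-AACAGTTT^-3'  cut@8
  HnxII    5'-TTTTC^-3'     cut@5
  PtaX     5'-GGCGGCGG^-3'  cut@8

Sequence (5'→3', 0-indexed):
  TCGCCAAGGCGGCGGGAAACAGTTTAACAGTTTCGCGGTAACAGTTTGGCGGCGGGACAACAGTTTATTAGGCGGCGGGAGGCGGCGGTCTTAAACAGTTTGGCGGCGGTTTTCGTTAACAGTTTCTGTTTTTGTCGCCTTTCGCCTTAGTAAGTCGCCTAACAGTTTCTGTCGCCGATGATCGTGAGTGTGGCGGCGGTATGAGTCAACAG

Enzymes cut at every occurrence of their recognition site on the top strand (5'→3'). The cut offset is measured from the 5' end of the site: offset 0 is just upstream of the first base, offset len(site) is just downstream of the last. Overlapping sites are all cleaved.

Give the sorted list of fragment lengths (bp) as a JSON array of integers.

[5,6,7,8,8,8,10,10,11,11,11,12,12,12,13,13,14,16,25]

Site scan:
  IvoIV (AACACT, off=0): no sites
  YnoI (TCGCC, off=3): starts [0, 134, 141, 154, 171] → cuts [3, 137, 144, 157, 174]
  DwuX (AACAGTTT, off=8): starts [17, 25, 39, 58, 93, 117, 160] → cuts [25, 33, 47, 66, 101, 125, 168]
  HnxII (TTTTC, off=5): starts [109] → cuts [114]
  PtaX (GGCGGCGG, off=8): starts [7, 47, 70, 80, 101, 191] → cuts [15, 55, 78, 88, 109, 199]

Pooled cuts: [3, 15, 25, 33, 47, 55, 66, 78, 88, 101, 109, 114, 125, 137, 144, 157, 168, 174, 199]

Fragment lengths:
  3→15: 12 bp
  15→25: 10 bp
  25→33: 8 bp
  33→47: 14 bp
  47→55: 8 bp
  55→66: 11 bp
  66→78: 12 bp
  78→88: 10 bp
  88→101: 13 bp
  101→109: 8 bp
  109→114: 5 bp
  114→125: 11 bp
  125→137: 12 bp
  137→144: 7 bp
  144→157: 13 bp
  157→168: 11 bp
  168→174: 6 bp
  174→199: 25 bp
  199→3 (wrap): 212-199+3 = 16 bp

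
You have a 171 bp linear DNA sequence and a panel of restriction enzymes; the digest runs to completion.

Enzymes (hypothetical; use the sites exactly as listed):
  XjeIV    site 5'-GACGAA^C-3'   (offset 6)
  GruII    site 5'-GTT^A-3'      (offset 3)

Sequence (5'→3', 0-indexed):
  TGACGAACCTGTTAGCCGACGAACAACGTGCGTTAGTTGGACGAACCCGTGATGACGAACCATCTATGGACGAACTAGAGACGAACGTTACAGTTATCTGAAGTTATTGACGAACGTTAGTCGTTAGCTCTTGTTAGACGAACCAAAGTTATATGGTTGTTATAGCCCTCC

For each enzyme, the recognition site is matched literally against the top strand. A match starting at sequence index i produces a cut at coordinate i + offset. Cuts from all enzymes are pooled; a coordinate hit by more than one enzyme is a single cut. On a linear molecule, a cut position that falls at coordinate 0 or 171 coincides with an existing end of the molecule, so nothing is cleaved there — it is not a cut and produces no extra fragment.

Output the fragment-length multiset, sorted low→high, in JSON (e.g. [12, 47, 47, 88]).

[4,4,6,6,7,7,7,8,9,10,10,10,10,11,11,11,11,14,15]

Per-enzyme occurrences:
  XjeIV (GACGAAC, off=6): starts [1, 17, 39, 53, 68, 79, 108, 136] → cuts [7, 23, 45, 59, 74, 85, 114, 142]
  GruII (GTTA, off=3): starts [10, 31, 86, 92, 102, 115, 122, 132, 147, 158] → cuts [13, 34, 89, 95, 105, 118, 125, 135, 150, 161]

All cut coordinates (distinct, sorted): [7, 13, 23, 34, 45, 59, 74, 85, 89, 95, 105, 114, 118, 125, 135, 142, 150, 161]

Fragment lengths:
  [0,7): 7 bp
  [7,13): 6 bp
  [13,23): 10 bp
  [23,34): 11 bp
  [34,45): 11 bp
  [45,59): 14 bp
  [59,74): 15 bp
  [74,85): 11 bp
  [85,89): 4 bp
  [89,95): 6 bp
  [95,105): 10 bp
  [105,114): 9 bp
  [114,118): 4 bp
  [118,125): 7 bp
  [125,135): 10 bp
  [135,142): 7 bp
  [142,150): 8 bp
  [150,161): 11 bp
  [161,171): 10 bp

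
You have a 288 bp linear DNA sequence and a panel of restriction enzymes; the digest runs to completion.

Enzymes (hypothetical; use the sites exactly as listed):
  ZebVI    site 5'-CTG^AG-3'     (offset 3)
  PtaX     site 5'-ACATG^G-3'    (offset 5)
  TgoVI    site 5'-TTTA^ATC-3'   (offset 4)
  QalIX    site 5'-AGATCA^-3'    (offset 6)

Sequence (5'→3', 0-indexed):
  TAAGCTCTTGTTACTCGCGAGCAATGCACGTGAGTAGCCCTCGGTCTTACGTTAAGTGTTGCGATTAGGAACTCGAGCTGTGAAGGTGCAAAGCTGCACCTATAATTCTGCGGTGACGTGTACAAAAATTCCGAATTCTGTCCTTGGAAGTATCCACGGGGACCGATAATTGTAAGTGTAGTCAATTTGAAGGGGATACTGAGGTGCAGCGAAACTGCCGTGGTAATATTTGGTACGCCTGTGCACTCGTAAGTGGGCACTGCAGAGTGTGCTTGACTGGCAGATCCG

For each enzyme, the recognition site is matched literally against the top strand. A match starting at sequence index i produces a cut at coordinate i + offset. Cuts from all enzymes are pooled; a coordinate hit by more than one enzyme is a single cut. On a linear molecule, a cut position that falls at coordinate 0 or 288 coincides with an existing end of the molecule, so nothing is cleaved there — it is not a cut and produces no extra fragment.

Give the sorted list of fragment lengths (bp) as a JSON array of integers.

Per-enzyme occurrences:
  ZebVI CTGAG/3: at [198] ⇒ [201]
  PtaX (ACATGG, off=5): no sites
  TgoVI (TTTAATC, off=4): no sites
  QalIX (AGATCA, off=6): no sites

All cut coordinates (distinct, sorted): [201]

Fragment lengths:
  [0,201): 201 bp
  [201,288): 87 bp

[87,201]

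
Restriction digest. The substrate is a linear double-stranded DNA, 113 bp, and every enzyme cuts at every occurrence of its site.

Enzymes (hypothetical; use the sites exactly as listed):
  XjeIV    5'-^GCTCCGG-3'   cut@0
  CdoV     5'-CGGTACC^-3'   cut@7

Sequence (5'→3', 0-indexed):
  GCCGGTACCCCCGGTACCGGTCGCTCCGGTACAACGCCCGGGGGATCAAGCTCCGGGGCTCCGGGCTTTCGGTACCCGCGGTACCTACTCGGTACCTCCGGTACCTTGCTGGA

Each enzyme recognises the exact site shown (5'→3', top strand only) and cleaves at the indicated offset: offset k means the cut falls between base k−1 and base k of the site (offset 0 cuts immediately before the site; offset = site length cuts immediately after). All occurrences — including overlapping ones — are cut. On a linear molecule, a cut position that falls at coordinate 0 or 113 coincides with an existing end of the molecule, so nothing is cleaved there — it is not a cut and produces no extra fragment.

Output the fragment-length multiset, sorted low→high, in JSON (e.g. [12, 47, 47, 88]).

[4,8,8,9,9,9,9,11,19,27]

Per-enzyme occurrences:
  XjeIV (GCTCCGG, off=0): starts [22, 49, 57] → cuts [22, 49, 57]
  CdoV (CGGTACC, off=7): starts [2, 11, 69, 78, 89, 98] → cuts [9, 18, 76, 85, 96, 105]

All cut coordinates (distinct, sorted): [9, 18, 22, 49, 57, 76, 85, 96, 105]

Fragments:
  [0,9): 9 bp
  [9,18): 9 bp
  [18,22): 4 bp
  [22,49): 27 bp
  [49,57): 8 bp
  [57,76): 19 bp
  [76,85): 9 bp
  [85,96): 11 bp
  [96,105): 9 bp
  [105,113): 8 bp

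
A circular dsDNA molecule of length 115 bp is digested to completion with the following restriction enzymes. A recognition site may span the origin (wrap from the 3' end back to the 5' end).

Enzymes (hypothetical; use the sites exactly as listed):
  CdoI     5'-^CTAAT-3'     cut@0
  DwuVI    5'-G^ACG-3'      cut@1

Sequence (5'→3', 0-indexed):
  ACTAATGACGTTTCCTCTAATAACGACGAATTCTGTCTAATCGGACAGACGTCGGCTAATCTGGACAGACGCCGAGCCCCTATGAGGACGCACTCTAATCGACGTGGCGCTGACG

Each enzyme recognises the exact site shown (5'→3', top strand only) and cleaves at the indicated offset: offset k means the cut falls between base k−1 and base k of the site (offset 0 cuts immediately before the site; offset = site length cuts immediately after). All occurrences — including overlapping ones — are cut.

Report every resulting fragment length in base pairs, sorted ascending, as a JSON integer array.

Per-enzyme occurrences:
  CdoI (CTAAT, off=0): starts [1, 16, 36, 55, 94] → cuts [1, 16, 36, 55, 94]
  DwuVI (GACG, off=1): starts [6, 24, 47, 67, 86, 100, 111] → cuts [7, 25, 48, 68, 87, 101, 112]

All cut coordinates (distinct, sorted): [1, 7, 16, 25, 36, 48, 55, 68, 87, 94, 101, 112]

Fragments:
  1→7: 6 bp
  7→16: 9 bp
  16→25: 9 bp
  25→36: 11 bp
  36→48: 12 bp
  48→55: 7 bp
  55→68: 13 bp
  68→87: 19 bp
  87→94: 7 bp
  94→101: 7 bp
  101→112: 11 bp
  112→1 (wrap): 115-112+1 = 4 bp

[4,6,7,7,7,9,9,11,11,12,13,19]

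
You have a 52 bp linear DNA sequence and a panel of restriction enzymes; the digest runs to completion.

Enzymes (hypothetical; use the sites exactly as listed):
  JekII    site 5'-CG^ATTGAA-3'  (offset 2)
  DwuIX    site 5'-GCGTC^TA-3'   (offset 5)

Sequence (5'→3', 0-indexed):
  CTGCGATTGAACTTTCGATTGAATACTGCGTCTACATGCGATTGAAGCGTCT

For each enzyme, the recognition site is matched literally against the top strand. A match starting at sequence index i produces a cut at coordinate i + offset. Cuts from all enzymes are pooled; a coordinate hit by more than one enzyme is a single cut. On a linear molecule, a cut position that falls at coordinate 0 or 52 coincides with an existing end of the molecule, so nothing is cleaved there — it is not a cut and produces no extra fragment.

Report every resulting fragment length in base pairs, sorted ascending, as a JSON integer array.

[5,8,12,12,15]

Site scan:
  JekII (CGATTGAA, off=2): starts [3, 15, 38] → cuts [5, 17, 40]
  DwuIX (GCGTCTA, off=5): starts [27] → cuts [32]

All cut coordinates (distinct, sorted): [5, 17, 32, 40]

Fragment lengths:
  [0,5): 5 bp
  [5,17): 12 bp
  [17,32): 15 bp
  [32,40): 8 bp
  [40,52): 12 bp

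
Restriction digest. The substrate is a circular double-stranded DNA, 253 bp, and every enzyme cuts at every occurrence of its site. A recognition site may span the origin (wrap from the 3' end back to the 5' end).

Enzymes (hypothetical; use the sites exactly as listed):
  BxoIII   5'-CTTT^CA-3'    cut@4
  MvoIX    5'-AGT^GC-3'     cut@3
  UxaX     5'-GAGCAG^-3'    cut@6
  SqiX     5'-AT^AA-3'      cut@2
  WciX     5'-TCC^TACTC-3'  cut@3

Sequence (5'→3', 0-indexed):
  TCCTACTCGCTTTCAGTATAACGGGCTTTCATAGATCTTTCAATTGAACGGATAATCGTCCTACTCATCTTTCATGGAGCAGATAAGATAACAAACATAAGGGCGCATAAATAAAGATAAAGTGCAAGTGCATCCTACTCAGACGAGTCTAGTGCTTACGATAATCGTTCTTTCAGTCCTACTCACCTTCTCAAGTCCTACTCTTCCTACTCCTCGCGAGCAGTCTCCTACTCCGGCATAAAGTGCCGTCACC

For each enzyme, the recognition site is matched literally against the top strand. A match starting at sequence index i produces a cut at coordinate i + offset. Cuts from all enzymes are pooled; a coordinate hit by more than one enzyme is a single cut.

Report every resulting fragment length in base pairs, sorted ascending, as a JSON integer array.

[2,4,5,5,5,5,6,6,6,6,6,8,9,9,9,10,10,10,10,11,11,11,11,12,13,16,18,19]

Scan for sites:
  BxoIII CTTTCA/4: at [9, 25, 36, 68, 169] ⇒ [13, 29, 40, 72, 173]
  MvoIX AGTGC/3: at [120, 126, 150, 241] ⇒ [123, 129, 153, 244]
  UxaX GAGCAG/6: at [76, 217] ⇒ [82, 223]
  SqiX ATAA/2: at [17, 51, 82, 87, 96, 106, 110, 116, 160, 237] ⇒ [19, 53, 84, 89, 98, 108, 112, 118, 162, 239]
  WciX TCCTACTC/3: at [0, 58, 132, 176, 195, 204, 225] ⇒ [3, 61, 135, 179, 198, 207, 228]

All cut coordinates (distinct, sorted): [3, 13, 19, 29, 40, 53, 61, 72, 82, 84, 89, 98, 108, 112, 118, 123, 129, 135, 153, 162, 173, 179, 198, 207, 223, 228, 239, 244]

Fragment lengths:
  3→13: 10 bp
  13→19: 6 bp
  19→29: 10 bp
  29→40: 11 bp
  40→53: 13 bp
  53→61: 8 bp
  61→72: 11 bp
  72→82: 10 bp
  82→84: 2 bp
  84→89: 5 bp
  89→98: 9 bp
  98→108: 10 bp
  108→112: 4 bp
  112→118: 6 bp
  118→123: 5 bp
  123→129: 6 bp
  129→135: 6 bp
  135→153: 18 bp
  153→162: 9 bp
  162→173: 11 bp
  173→179: 6 bp
  179→198: 19 bp
  198→207: 9 bp
  207→223: 16 bp
  223→228: 5 bp
  228→239: 11 bp
  239→244: 5 bp
  244→3 (wrap): 253-244+3 = 12 bp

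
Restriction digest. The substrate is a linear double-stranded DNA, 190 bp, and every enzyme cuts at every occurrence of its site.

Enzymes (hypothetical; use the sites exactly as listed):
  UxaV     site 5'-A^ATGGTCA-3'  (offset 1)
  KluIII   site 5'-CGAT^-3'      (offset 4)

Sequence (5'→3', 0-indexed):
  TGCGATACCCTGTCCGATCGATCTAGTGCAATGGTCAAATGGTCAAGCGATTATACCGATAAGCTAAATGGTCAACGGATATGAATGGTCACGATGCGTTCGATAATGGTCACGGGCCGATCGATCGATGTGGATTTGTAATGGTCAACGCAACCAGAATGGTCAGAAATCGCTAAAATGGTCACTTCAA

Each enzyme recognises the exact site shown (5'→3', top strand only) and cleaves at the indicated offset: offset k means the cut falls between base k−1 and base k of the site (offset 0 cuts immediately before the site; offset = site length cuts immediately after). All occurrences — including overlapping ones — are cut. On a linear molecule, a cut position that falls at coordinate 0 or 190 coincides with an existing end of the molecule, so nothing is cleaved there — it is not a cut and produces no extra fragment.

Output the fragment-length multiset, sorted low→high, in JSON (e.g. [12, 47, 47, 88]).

[1,4,4,4,6,7,8,8,9,9,11,11,12,13,13,16,17,18,19]

Scan for sites:
  UxaV AATGGTCA/1: at [29, 37, 66, 83, 104, 139, 157, 176] ⇒ [30, 38, 67, 84, 105, 140, 158, 177]
  KluIII CGAT/4: at [2, 14, 18, 47, 56, 91, 100, 117, 121, 125] ⇒ [6, 18, 22, 51, 60, 95, 104, 121, 125, 129]

All cut coordinates (distinct, sorted): [6, 18, 22, 30, 38, 51, 60, 67, 84, 95, 104, 105, 121, 125, 129, 140, 158, 177]

Fragments:
  [0,6): 6 bp
  [6,18): 12 bp
  [18,22): 4 bp
  [22,30): 8 bp
  [30,38): 8 bp
  [38,51): 13 bp
  [51,60): 9 bp
  [60,67): 7 bp
  [67,84): 17 bp
  [84,95): 11 bp
  [95,104): 9 bp
  [104,105): 1 bp
  [105,121): 16 bp
  [121,125): 4 bp
  [125,129): 4 bp
  [129,140): 11 bp
  [140,158): 18 bp
  [158,177): 19 bp
  [177,190): 13 bp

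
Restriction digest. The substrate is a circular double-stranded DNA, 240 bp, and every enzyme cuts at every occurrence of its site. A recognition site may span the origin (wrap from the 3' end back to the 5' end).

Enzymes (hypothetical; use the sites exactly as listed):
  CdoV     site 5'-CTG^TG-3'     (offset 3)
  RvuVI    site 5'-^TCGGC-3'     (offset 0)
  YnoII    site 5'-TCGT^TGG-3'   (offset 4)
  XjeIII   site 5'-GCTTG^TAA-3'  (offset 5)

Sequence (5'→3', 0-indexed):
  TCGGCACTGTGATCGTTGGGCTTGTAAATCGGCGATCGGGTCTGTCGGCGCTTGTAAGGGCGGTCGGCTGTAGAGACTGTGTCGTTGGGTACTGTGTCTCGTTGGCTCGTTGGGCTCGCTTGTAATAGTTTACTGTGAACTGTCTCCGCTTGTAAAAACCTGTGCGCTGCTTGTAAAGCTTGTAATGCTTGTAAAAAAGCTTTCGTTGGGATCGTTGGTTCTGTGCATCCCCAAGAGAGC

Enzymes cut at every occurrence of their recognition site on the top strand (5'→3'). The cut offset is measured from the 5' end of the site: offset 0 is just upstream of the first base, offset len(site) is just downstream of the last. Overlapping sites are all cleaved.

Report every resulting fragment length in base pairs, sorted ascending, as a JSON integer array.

Scan for sites:
  CdoV (CTGTG, off=3): starts [6, 76, 91, 132, 159, 220] → cuts [9, 79, 94, 135, 162, 223]
  RvuVI (TCGGC, off=0): starts [0, 28, 44, 63] → cuts [0, 28, 44, 63]
  YnoII (TCGTTGG, off=4): starts [12, 81, 98, 106, 202, 211] → cuts [16, 85, 102, 110, 206, 215]
  XjeIII (GCTTGTAA, off=5): starts [19, 49, 117, 147, 168, 177, 186] → cuts [24, 54, 122, 152, 173, 182, 191]

All cut coordinates (distinct, sorted): [0, 9, 16, 24, 28, 44, 54, 63, 79, 85, 94, 102, 110, 122, 135, 152, 162, 173, 182, 191, 206, 215, 223]

Fragment lengths:
  0→9: 9 bp
  9→16: 7 bp
  16→24: 8 bp
  24→28: 4 bp
  28→44: 16 bp
  44→54: 10 bp
  54→63: 9 bp
  63→79: 16 bp
  79→85: 6 bp
  85→94: 9 bp
  94→102: 8 bp
  102→110: 8 bp
  110→122: 12 bp
  122→135: 13 bp
  135→152: 17 bp
  152→162: 10 bp
  162→173: 11 bp
  173→182: 9 bp
  182→191: 9 bp
  191→206: 15 bp
  206→215: 9 bp
  215→223: 8 bp
  223→0 (wrap): 240-223+0 = 17 bp

[4,6,7,8,8,8,8,9,9,9,9,9,9,10,10,11,12,13,15,16,16,17,17]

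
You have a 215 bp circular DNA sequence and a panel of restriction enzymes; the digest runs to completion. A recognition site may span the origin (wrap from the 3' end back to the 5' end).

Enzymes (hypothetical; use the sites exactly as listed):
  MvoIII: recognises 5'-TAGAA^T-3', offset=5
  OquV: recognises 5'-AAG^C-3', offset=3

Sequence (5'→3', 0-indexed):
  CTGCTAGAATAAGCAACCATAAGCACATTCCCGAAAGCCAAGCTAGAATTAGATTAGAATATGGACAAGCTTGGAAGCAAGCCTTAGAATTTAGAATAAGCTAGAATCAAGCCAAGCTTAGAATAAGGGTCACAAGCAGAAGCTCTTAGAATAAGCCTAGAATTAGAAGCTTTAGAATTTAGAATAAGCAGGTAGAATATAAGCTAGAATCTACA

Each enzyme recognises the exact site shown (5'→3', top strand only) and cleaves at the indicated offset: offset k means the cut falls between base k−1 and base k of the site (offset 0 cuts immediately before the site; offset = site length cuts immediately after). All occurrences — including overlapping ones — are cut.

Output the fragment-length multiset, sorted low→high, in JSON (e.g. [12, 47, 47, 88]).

[4,4,4,4,4,5,5,5,6,6,6,6,6,7,7,7,7,7,8,8,8,9,9,10,10,11,13,14,15]

Per-enzyme occurrences:
  MvoIII TAGAAT/5: at [4, 43, 54, 84, 91, 101, 118, 146, 157, 172, 179, 192, 204] ⇒ [9, 48, 59, 89, 96, 106, 123, 151, 162, 177, 184, 197, 209]
  OquV AAGC/3: at [10, 20, 34, 39, 66, 74, 78, 97, 108, 113, 133, 139, 152, 166, 185, 200] ⇒ [13, 23, 37, 42, 69, 77, 81, 100, 111, 116, 136, 142, 155, 169, 188, 203]

Pooled cuts: [9, 13, 23, 37, 42, 48, 59, 69, 77, 81, 89, 96, 100, 106, 111, 116, 123, 136, 142, 151, 155, 162, 169, 177, 184, 188, 197, 203, 209]

Fragment lengths:
  9→13: 4 bp
  13→23: 10 bp
  23→37: 14 bp
  37→42: 5 bp
  42→48: 6 bp
  48→59: 11 bp
  59→69: 10 bp
  69→77: 8 bp
  77→81: 4 bp
  81→89: 8 bp
  89→96: 7 bp
  96→100: 4 bp
  100→106: 6 bp
  106→111: 5 bp
  111→116: 5 bp
  116→123: 7 bp
  123→136: 13 bp
  136→142: 6 bp
  142→151: 9 bp
  151→155: 4 bp
  155→162: 7 bp
  162→169: 7 bp
  169→177: 8 bp
  177→184: 7 bp
  184→188: 4 bp
  188→197: 9 bp
  197→203: 6 bp
  203→209: 6 bp
  209→9 (wrap): 215-209+9 = 15 bp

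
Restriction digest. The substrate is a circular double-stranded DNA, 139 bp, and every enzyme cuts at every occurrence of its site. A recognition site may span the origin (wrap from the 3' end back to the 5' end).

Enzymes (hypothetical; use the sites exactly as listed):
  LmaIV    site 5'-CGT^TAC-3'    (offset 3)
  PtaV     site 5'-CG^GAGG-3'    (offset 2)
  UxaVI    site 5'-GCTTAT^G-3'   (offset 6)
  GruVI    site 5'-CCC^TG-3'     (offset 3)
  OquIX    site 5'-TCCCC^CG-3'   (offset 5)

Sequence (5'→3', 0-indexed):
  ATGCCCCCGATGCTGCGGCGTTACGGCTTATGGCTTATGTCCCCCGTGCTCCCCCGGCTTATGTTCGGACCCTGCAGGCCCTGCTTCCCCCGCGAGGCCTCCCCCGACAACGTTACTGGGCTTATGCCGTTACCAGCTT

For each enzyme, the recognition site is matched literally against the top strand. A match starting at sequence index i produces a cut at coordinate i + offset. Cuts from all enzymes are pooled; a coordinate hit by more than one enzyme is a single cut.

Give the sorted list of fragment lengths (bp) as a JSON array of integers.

[5,6,7,8,9,9,9,10,10,10,11,12,14,19]

Site scan:
  LmaIV CGTTAC/3: at [18, 110, 127] ⇒ [21, 113, 130]
  PtaV (CGGAGG, off=2): no sites
  UxaVI GCTTATG/6: at [25, 32, 56, 119, 135] ⇒ [2, 31, 38, 62, 125]
  GruVI CCCTG/3: at [69, 78] ⇒ [72, 81]
  OquIX TCCCCCG/5: at [39, 49, 85, 99] ⇒ [44, 54, 90, 104]

All cut coordinates (distinct, sorted): [2, 21, 31, 38, 44, 54, 62, 72, 81, 90, 104, 113, 125, 130]

Fragment lengths:
  2→21: 19 bp
  21→31: 10 bp
  31→38: 7 bp
  38→44: 6 bp
  44→54: 10 bp
  54→62: 8 bp
  62→72: 10 bp
  72→81: 9 bp
  81→90: 9 bp
  90→104: 14 bp
  104→113: 9 bp
  113→125: 12 bp
  125→130: 5 bp
  130→2 (wrap): 139-130+2 = 11 bp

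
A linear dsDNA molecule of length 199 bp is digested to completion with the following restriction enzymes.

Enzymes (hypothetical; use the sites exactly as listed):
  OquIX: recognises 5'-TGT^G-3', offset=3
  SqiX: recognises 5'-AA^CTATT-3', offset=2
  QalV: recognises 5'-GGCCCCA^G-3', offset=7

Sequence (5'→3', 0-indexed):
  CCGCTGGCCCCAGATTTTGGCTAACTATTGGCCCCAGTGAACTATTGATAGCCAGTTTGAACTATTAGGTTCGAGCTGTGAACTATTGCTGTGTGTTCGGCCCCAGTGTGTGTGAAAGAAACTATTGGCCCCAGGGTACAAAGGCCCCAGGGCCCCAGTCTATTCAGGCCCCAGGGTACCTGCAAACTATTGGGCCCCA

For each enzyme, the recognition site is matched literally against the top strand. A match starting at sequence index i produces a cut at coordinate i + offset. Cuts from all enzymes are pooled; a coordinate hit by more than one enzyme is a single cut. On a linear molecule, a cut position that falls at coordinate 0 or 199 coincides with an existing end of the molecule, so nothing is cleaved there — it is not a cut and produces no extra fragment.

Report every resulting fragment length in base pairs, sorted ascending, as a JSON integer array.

[2,2,2,3,4,5,8,8,10,11,12,12,12,12,13,13,16,16,18,20]

Site scan:
  OquIX TGTG/3: at [76, 89, 91, 106, 108, 110] ⇒ [79, 92, 94, 109, 111, 113]
  SqiX AACTATT/2: at [22, 39, 59, 80, 119, 184] ⇒ [24, 41, 61, 82, 121, 186]
  QalV GGCCCCAG/7: at [5, 29, 98, 126, 142, 150, 166] ⇒ [12, 36, 105, 133, 149, 157, 173]

All cut coordinates (distinct, sorted): [12, 24, 36, 41, 61, 79, 82, 92, 94, 105, 109, 111, 113, 121, 133, 149, 157, 173, 186]

Fragment lengths:
  [0,12): 12 bp
  [12,24): 12 bp
  [24,36): 12 bp
  [36,41): 5 bp
  [41,61): 20 bp
  [61,79): 18 bp
  [79,82): 3 bp
  [82,92): 10 bp
  [92,94): 2 bp
  [94,105): 11 bp
  [105,109): 4 bp
  [109,111): 2 bp
  [111,113): 2 bp
  [113,121): 8 bp
  [121,133): 12 bp
  [133,149): 16 bp
  [149,157): 8 bp
  [157,173): 16 bp
  [173,186): 13 bp
  [186,199): 13 bp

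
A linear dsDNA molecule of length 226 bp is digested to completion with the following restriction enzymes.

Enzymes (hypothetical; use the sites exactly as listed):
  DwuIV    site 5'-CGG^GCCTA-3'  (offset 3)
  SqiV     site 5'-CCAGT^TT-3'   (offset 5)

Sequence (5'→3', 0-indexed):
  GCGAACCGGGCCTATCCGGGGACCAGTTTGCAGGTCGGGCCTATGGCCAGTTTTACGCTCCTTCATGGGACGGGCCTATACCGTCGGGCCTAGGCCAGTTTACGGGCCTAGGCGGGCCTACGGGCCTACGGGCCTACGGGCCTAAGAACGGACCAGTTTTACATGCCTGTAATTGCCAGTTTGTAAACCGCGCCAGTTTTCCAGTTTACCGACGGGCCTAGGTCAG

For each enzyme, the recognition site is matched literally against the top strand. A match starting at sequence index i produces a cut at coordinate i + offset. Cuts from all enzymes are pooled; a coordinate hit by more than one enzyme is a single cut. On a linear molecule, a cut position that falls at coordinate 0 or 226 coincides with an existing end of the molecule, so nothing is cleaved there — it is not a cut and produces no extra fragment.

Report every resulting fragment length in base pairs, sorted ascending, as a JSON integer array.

Site scan:
  DwuIV (CGGGCCTA, off=3): starts [6, 35, 70, 84, 102, 112, 120, 128, 136, 212] → cuts [9, 38, 73, 87, 105, 115, 123, 131, 139, 215]
  SqiV (CCAGTTT, off=5): starts [22, 46, 94, 152, 175, 192, 200] → cuts [27, 51, 99, 157, 180, 197, 205]

Pooled cuts: [9, 27, 38, 51, 73, 87, 99, 105, 115, 123, 131, 139, 157, 180, 197, 205, 215]

Fragment lengths:
  [0,9): 9 bp
  [9,27): 18 bp
  [27,38): 11 bp
  [38,51): 13 bp
  [51,73): 22 bp
  [73,87): 14 bp
  [87,99): 12 bp
  [99,105): 6 bp
  [105,115): 10 bp
  [115,123): 8 bp
  [123,131): 8 bp
  [131,139): 8 bp
  [139,157): 18 bp
  [157,180): 23 bp
  [180,197): 17 bp
  [197,205): 8 bp
  [205,215): 10 bp
  [215,226): 11 bp

[6,8,8,8,8,9,10,10,11,11,12,13,14,17,18,18,22,23]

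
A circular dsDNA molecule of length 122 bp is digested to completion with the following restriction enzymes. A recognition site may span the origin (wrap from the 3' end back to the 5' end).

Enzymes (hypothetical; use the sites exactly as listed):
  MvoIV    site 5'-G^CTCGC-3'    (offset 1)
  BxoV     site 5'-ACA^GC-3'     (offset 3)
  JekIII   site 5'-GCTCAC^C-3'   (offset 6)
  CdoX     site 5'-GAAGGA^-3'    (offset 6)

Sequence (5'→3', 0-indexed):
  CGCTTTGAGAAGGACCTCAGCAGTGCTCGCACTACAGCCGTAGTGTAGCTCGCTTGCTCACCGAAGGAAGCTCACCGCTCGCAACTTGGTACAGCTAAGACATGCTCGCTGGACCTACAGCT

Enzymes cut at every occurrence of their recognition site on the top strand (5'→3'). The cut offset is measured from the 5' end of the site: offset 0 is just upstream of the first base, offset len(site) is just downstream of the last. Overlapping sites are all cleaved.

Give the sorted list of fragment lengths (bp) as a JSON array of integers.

Per-enzyme occurrences:
  MvoIV GCTCGC/1: at [24, 47, 76, 103, 119] ⇒ [25, 48, 77, 104, 120]
  BxoV ACAGC/3: at [33, 90, 116] ⇒ [36, 93, 119]
  JekIII GCTCACC/6: at [55, 69] ⇒ [61, 75]
  CdoX GAAGGA/6: at [8, 62] ⇒ [14, 68]

Pooled cuts: [14, 25, 36, 48, 61, 68, 75, 77, 93, 104, 119, 120]

Fragment lengths:
  14→25: 11 bp
  25→36: 11 bp
  36→48: 12 bp
  48→61: 13 bp
  61→68: 7 bp
  68→75: 7 bp
  75→77: 2 bp
  77→93: 16 bp
  93→104: 11 bp
  104→119: 15 bp
  119→120: 1 bp
  120→14 (wrap): 122-120+14 = 16 bp

[1,2,7,7,11,11,11,12,13,15,16,16]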